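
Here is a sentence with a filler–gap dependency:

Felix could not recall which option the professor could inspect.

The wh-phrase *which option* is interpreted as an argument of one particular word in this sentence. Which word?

In situ: The professor could inspect which option.
'which option' functions as the direct object of 'inspect'. It moves to the left edge, and the trace sits right after 'inspect':
Felix could not recall which option the professor could inspect ___.

inspect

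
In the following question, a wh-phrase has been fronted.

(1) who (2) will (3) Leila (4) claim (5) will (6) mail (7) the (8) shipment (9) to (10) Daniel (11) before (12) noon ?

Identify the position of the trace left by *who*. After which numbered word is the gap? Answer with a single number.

4

In situ: Leila will claim who will mail the shipment to Daniel before noon.
'who' is the subject of the clause embedded under 'claim'. It moves to the left edge, and the trace sits right after 'claim':
Who will Leila claim ___ will mail the shipment to Daniel before noon?
'claim' is word 4.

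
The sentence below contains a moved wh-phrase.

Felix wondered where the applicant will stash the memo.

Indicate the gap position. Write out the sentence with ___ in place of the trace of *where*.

Pre-movement form: The applicant will stash the memo where.
'where' functions as the locative complement of 'stash'. The gap is right after 'memo'.

Felix wondered where the applicant will stash the memo ___.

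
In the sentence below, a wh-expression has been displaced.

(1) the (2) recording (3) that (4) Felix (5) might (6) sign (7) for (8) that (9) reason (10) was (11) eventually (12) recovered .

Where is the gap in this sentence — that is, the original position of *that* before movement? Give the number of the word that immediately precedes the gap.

6

'that' functions as the direct object of 'sign'. It moves to the left edge, and the trace sits right after 'sign':
The recording that Felix might sign ___ for that reason was eventually recovered.
'sign' is word 6.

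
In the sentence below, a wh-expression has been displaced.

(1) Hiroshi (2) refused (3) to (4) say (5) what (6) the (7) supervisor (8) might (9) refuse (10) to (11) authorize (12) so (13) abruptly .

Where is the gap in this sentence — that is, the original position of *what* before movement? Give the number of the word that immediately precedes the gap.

11

Before movement: The supervisor might refuse to authorize what so abruptly.
The filler 'what' is interpreted as the direct object of 'authorize'. Fronting leaves a gap immediately after 'authorize':
Hiroshi refused to say what the supervisor might refuse to authorize ___ so abruptly.
'authorize' is word 11.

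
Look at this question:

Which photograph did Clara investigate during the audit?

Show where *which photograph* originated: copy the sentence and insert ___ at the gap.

Pre-movement form: Clara did investigate which photograph during the audit.
The filler 'which photograph' is interpreted as the direct object of 'investigate'. The gap is right after 'investigate'.

Which photograph did Clara investigate ___ during the audit?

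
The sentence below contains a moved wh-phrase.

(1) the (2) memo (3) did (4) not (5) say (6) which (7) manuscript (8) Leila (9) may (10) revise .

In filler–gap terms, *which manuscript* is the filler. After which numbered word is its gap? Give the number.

Underlying clause: Leila may revise which manuscript.
'which manuscript' functions as the direct object of 'revise'. Fronting leaves a gap immediately after 'revise':
The memo did not say which manuscript Leila may revise ___.
'revise' is word 10.

10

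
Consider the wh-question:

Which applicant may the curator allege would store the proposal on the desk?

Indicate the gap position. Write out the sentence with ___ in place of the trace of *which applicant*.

Which applicant may the curator allege ___ would store the proposal on the desk?

Underlying clause: The curator may allege which applicant would store the proposal on the desk.
'which applicant' is the subject of the clause embedded under 'allege'. The gap is right after 'allege'.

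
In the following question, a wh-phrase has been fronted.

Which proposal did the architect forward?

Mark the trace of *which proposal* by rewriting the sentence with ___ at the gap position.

Pre-movement form: The architect did forward which proposal.
'which proposal' functions as the direct object of 'forward'. The gap is right after 'forward'.

Which proposal did the architect forward ___?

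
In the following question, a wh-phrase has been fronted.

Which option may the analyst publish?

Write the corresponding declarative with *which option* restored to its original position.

'which option' is the direct object of 'publish'. It moves to the left edge, and the trace sits right after 'publish':
Which option may the analyst publish ___?

The analyst may publish which option.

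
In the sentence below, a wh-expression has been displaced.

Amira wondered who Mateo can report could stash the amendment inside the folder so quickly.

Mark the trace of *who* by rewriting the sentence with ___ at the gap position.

Underlying clause: Mateo can report who could stash the amendment inside the folder so quickly.
'who' is the subject of the clause embedded under 'report'. The gap is right after 'report'.

Amira wondered who Mateo can report ___ could stash the amendment inside the folder so quickly.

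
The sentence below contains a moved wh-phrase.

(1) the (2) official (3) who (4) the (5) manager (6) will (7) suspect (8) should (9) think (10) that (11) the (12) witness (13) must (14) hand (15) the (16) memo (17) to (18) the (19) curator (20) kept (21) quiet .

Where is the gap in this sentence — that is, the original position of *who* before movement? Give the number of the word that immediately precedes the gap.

7

'who' functions as the subject of the clause embedded under 'suspect'. It moves to the left edge, and the trace sits right after 'suspect':
The official who the manager will suspect ___ should think that the witness must hand the memo to the curator kept quiet.
'suspect' is word 7.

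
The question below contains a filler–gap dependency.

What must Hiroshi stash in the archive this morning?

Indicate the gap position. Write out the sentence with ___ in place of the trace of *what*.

Pre-movement form: Hiroshi must stash what in the archive this morning.
'what' functions as the direct object of 'stash'. The gap is right after 'stash'.

What must Hiroshi stash ___ in the archive this morning?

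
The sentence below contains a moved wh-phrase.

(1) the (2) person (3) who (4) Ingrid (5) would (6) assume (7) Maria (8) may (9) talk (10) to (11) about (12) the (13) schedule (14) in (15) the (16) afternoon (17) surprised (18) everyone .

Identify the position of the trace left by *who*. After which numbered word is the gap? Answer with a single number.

10

The filler 'who' is interpreted as the object of the preposition 'to'. It moves to the left edge, and the trace sits right after 'to':
The person who Ingrid would assume Maria may talk to ___ about the schedule in the afternoon surprised everyone.
'to' is word 10.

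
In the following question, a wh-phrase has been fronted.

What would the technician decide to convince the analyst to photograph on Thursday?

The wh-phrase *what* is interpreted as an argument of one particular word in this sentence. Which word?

photograph

In situ: The technician would decide to convince the analyst to photograph what on Thursday.
'what' is the direct object of 'photograph'. Wh-movement fronts it, leaving a gap right after 'photograph':
What would the technician decide to convince the analyst to photograph ___ on Thursday?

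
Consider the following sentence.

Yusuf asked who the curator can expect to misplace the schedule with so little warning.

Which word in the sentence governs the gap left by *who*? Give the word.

expect

Pre-movement form: The curator can expect who to misplace the schedule with so little warning.
'who' is the direct object of 'expect'. It moves to the left edge, and the trace sits right after 'expect':
Yusuf asked who the curator can expect ___ to misplace the schedule with so little warning.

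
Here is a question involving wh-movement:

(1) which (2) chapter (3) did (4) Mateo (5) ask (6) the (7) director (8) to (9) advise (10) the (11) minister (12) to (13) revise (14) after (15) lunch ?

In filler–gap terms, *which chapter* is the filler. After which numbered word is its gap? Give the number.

Underlying clause: Mateo did ask the director to advise the minister to revise which chapter after lunch.
The filler 'which chapter' is interpreted as the direct object of 'revise'. Wh-movement fronts it, leaving a gap right after 'revise':
Which chapter did Mateo ask the director to advise the minister to revise ___ after lunch?
'revise' is word 13.

13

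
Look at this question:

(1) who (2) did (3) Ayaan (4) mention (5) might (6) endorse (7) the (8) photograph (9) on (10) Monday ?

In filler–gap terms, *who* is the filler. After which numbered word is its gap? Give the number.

4

Underlying clause: Ayaan did mention who might endorse the photograph on Monday.
'who' functions as the subject of the clause embedded under 'mention'. It moves to the left edge, and the trace sits right after 'mention':
Who did Ayaan mention ___ might endorse the photograph on Monday?
'mention' is word 4.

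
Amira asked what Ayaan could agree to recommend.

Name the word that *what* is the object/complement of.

Pre-movement form: Ayaan could agree to recommend what.
'what' is the direct object of 'recommend'. It moves to the left edge, and the trace sits right after 'recommend':
Amira asked what Ayaan could agree to recommend ___.

recommend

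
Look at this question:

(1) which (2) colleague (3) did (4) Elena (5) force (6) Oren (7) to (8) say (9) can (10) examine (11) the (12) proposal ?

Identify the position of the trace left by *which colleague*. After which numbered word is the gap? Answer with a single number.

Underlying clause: Elena did force Oren to say which colleague can examine the proposal.
The filler 'which colleague' is interpreted as the subject of the clause embedded under 'say'. It moves to the left edge, and the trace sits right after 'say':
Which colleague did Elena force Oren to say ___ can examine the proposal?
'say' is word 8.

8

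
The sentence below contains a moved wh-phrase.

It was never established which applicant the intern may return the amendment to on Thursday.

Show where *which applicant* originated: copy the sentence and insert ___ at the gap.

In situ: The intern may return the amendment to which applicant on Thursday.
'which applicant' functions as the object of the preposition 'to' (recipient of 'return'). The gap is right after 'to'.

It was never established which applicant the intern may return the amendment to ___ on Thursday.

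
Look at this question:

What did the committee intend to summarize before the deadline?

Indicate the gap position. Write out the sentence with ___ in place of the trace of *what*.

What did the committee intend to summarize ___ before the deadline?

In situ: The committee did intend to summarize what before the deadline.
'what' functions as the direct object of 'summarize'. The gap is right after 'summarize'.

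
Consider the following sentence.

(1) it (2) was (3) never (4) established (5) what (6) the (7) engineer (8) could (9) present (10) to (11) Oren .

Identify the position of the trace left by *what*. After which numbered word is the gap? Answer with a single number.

Before movement: The engineer could present what to Oren.
'what' is the direct object of 'present'. Wh-movement fronts it, leaving a gap right after 'present':
It was never established what the engineer could present ___ to Oren.
'present' is word 9.

9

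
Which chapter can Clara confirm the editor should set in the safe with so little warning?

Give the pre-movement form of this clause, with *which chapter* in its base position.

Clara can confirm the editor should set which chapter in the safe with so little warning.

'which chapter' is the direct object of 'set'. Fronting leaves a gap immediately after 'set':
Which chapter can Clara confirm the editor should set ___ in the safe with so little warning?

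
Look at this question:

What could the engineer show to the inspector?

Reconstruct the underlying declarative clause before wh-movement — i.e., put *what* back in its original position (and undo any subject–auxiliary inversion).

The engineer could show what to the inspector.

The filler 'what' is interpreted as the direct object of 'show'. Fronting leaves a gap immediately after 'show':
What could the engineer show ___ to the inspector?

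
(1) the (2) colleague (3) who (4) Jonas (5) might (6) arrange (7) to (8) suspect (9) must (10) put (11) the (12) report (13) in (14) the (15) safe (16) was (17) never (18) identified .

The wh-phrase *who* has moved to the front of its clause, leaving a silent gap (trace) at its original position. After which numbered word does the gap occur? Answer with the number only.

8

'who' functions as the subject of the clause embedded under 'suspect'. It moves to the left edge, and the trace sits right after 'suspect':
The colleague who Jonas might arrange to suspect ___ must put the report in the safe was never identified.
'suspect' is word 8.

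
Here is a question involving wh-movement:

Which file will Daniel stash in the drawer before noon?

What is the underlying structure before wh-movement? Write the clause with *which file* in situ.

Daniel will stash which file in the drawer before noon.

'which file' functions as the direct object of 'stash'. Fronting leaves a gap immediately after 'stash':
Which file will Daniel stash ___ in the drawer before noon?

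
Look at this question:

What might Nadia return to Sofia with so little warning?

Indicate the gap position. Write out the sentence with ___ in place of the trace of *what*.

Before movement: Nadia might return what to Sofia with so little warning.
The filler 'what' is interpreted as the direct object of 'return'. The gap is right after 'return'.

What might Nadia return ___ to Sofia with so little warning?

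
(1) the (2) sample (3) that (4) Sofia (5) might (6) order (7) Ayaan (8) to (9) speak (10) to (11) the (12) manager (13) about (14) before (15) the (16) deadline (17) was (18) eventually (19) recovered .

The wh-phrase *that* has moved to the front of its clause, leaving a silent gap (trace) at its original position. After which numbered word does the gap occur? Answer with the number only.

13

'that' functions as the object of the preposition 'about'. It moves to the left edge, and the trace sits right after 'about':
The sample that Sofia might order Ayaan to speak to the manager about ___ before the deadline was eventually recovered.
'about' is word 13.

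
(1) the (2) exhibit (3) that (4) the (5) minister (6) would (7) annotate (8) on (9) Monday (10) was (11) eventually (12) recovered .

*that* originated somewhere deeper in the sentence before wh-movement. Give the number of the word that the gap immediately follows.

7

'that' is the direct object of 'annotate'. Wh-movement fronts it, leaving a gap right after 'annotate':
The exhibit that the minister would annotate ___ on Monday was eventually recovered.
'annotate' is word 7.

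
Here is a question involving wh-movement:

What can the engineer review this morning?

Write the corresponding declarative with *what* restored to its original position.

The engineer can review what this morning.

'what' is the direct object of 'review'. Wh-movement fronts it, leaving a gap right after 'review':
What can the engineer review ___ this morning?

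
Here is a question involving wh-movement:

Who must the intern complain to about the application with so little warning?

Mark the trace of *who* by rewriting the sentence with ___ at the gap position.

Who must the intern complain to ___ about the application with so little warning?

Before movement: The intern must complain to who about the application with so little warning.
'who' is the object of the preposition 'to'. The gap is right after 'to'.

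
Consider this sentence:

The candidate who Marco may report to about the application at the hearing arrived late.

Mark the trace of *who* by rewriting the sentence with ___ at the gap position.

'who' is the object of the preposition 'to'. The gap is right after 'to'.

The candidate who Marco may report to ___ about the application at the hearing arrived late.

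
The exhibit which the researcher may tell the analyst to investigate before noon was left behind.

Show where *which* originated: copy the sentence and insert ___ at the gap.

The exhibit which the researcher may tell the analyst to investigate ___ before noon was left behind.

'which' is the direct object of 'investigate'. The gap is right after 'investigate'.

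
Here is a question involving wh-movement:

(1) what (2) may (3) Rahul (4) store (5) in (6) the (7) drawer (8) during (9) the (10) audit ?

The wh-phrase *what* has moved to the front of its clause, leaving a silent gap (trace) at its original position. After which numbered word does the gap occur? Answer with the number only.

Underlying clause: Rahul may store what in the drawer during the audit.
'what' functions as the direct object of 'store'. Wh-movement fronts it, leaving a gap right after 'store':
What may Rahul store ___ in the drawer during the audit?
'store' is word 4.

4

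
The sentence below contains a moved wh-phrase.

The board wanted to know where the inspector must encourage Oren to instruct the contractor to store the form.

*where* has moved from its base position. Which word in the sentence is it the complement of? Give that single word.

store

In situ: The inspector must encourage Oren to instruct the contractor to store the form where.
'where' functions as the locative complement of 'store'. Wh-movement fronts it, leaving a gap right after 'form':
The board wanted to know where the inspector must encourage Oren to instruct the contractor to store the form ___.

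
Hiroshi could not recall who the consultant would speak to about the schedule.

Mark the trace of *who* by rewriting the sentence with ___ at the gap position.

Hiroshi could not recall who the consultant would speak to ___ about the schedule.

Pre-movement form: The consultant would speak to who about the schedule.
'who' is the object of the preposition 'to'. The gap is right after 'to'.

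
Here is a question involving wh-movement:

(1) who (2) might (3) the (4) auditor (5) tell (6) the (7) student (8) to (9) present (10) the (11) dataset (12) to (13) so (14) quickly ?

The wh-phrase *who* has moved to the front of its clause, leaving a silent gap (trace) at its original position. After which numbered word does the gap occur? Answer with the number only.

12

Before movement: The auditor might tell the student to present the dataset to who so quickly.
'who' is the object of the preposition 'to' (recipient of 'present'). Fronting leaves a gap immediately after 'to':
Who might the auditor tell the student to present the dataset to ___ so quickly?
'to' is word 12.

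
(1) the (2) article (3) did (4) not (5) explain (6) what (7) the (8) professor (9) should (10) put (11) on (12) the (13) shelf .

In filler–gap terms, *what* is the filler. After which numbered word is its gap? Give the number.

10

In situ: The professor should put what on the shelf.
'what' functions as the direct object of 'put'. Wh-movement fronts it, leaving a gap right after 'put':
The article did not explain what the professor should put ___ on the shelf.
'put' is word 10.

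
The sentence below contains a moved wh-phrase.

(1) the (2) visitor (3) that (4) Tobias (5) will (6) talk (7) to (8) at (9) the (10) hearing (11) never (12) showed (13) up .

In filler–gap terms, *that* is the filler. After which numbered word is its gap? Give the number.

7

The filler 'that' is interpreted as the object of the preposition 'to'. Wh-movement fronts it, leaving a gap right after 'to':
The visitor that Tobias will talk to ___ at the hearing never showed up.
'to' is word 7.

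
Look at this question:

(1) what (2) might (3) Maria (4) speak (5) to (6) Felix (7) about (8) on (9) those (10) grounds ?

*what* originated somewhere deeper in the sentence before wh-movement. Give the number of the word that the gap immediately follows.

7

Pre-movement form: Maria might speak to Felix about what on those grounds.
The filler 'what' is interpreted as the object of the preposition 'about'. It moves to the left edge, and the trace sits right after 'about':
What might Maria speak to Felix about ___ on those grounds?
'about' is word 7.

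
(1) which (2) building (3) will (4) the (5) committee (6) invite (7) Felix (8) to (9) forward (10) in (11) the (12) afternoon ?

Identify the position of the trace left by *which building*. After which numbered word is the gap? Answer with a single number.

9

Before movement: The committee will invite Felix to forward which building in the afternoon.
'which building' functions as the direct object of 'forward'. Wh-movement fronts it, leaving a gap right after 'forward':
Which building will the committee invite Felix to forward ___ in the afternoon?
'forward' is word 9.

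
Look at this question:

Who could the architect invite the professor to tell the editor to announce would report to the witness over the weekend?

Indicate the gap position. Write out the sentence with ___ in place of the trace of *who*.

Underlying clause: The architect could invite the professor to tell the editor to announce who would report to the witness over the weekend.
'who' is the subject of the clause embedded under 'announce'. The gap is right after 'announce'.

Who could the architect invite the professor to tell the editor to announce ___ would report to the witness over the weekend?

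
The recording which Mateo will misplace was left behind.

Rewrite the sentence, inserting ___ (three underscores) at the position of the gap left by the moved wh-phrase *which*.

The recording which Mateo will misplace ___ was left behind.

The filler 'which' is interpreted as the direct object of 'misplace'. The gap is right after 'misplace'.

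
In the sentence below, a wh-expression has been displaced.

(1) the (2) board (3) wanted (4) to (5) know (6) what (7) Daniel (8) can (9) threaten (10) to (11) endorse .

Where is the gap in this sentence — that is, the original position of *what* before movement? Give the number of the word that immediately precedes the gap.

In situ: Daniel can threaten to endorse what.
'what' is the direct object of 'endorse'. It moves to the left edge, and the trace sits right after 'endorse':
The board wanted to know what Daniel can threaten to endorse ___.
'endorse' is word 11.

11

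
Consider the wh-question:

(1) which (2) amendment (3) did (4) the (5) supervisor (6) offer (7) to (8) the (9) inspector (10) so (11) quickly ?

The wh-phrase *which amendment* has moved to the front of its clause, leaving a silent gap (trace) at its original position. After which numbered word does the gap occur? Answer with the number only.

Pre-movement form: The supervisor did offer which amendment to the inspector so quickly.
'which amendment' is the direct object of 'offer'. Wh-movement fronts it, leaving a gap right after 'offer':
Which amendment did the supervisor offer ___ to the inspector so quickly?
'offer' is word 6.

6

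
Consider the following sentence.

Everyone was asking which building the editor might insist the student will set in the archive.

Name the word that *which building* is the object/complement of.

Pre-movement form: The editor might insist the student will set which building in the archive.
'which building' is the direct object of 'set'. Fronting leaves a gap immediately after 'set':
Everyone was asking which building the editor might insist the student will set ___ in the archive.

set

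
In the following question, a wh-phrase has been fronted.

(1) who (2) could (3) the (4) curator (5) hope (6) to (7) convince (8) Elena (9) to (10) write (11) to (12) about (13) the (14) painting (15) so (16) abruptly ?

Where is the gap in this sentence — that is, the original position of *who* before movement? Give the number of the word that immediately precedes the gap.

11

Before movement: The curator could hope to convince Elena to write to who about the painting so abruptly.
The filler 'who' is interpreted as the object of the preposition 'to'. Wh-movement fronts it, leaving a gap right after 'to':
Who could the curator hope to convince Elena to write to ___ about the painting so abruptly?
'to' is word 11.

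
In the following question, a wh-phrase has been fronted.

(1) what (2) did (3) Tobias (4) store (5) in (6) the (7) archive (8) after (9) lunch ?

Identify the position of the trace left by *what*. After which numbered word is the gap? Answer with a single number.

4

Before movement: Tobias did store what in the archive after lunch.
The filler 'what' is interpreted as the direct object of 'store'. Wh-movement fronts it, leaving a gap right after 'store':
What did Tobias store ___ in the archive after lunch?
'store' is word 4.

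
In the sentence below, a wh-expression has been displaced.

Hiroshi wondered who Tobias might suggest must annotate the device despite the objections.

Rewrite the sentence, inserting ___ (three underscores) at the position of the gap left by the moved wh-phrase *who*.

In situ: Tobias might suggest who must annotate the device despite the objections.
'who' functions as the subject of the clause embedded under 'suggest'. The gap is right after 'suggest'.

Hiroshi wondered who Tobias might suggest ___ must annotate the device despite the objections.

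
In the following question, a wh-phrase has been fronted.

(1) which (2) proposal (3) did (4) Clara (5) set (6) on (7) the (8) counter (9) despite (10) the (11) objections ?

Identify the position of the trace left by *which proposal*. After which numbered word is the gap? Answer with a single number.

5

Before movement: Clara did set which proposal on the counter despite the objections.
'which proposal' is the direct object of 'set'. Fronting leaves a gap immediately after 'set':
Which proposal did Clara set ___ on the counter despite the objections?
'set' is word 5.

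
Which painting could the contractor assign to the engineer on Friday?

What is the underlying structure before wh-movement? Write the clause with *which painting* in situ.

The contractor could assign which painting to the engineer on Friday.

'which painting' functions as the direct object of 'assign'. Wh-movement fronts it, leaving a gap right after 'assign':
Which painting could the contractor assign ___ to the engineer on Friday?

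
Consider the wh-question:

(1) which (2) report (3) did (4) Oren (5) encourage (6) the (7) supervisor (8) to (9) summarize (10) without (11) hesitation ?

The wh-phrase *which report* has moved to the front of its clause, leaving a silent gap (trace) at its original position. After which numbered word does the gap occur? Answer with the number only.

9

Underlying clause: Oren did encourage the supervisor to summarize which report without hesitation.
The filler 'which report' is interpreted as the direct object of 'summarize'. Fronting leaves a gap immediately after 'summarize':
Which report did Oren encourage the supervisor to summarize ___ without hesitation?
'summarize' is word 9.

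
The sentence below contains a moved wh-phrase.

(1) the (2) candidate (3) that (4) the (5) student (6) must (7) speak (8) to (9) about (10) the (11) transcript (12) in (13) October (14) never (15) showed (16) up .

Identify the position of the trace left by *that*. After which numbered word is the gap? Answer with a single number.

8

'that' is the object of the preposition 'to'. Wh-movement fronts it, leaving a gap right after 'to':
The candidate that the student must speak to ___ about the transcript in October never showed up.
'to' is word 8.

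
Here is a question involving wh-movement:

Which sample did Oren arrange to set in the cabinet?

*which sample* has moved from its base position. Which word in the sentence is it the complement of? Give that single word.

In situ: Oren did arrange to set which sample in the cabinet.
The filler 'which sample' is interpreted as the direct object of 'set'. Wh-movement fronts it, leaving a gap right after 'set':
Which sample did Oren arrange to set ___ in the cabinet?

set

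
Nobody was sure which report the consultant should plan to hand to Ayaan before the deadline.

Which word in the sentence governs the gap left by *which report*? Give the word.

In situ: The consultant should plan to hand which report to Ayaan before the deadline.
'which report' functions as the direct object of 'hand'. It moves to the left edge, and the trace sits right after 'hand':
Nobody was sure which report the consultant should plan to hand ___ to Ayaan before the deadline.

hand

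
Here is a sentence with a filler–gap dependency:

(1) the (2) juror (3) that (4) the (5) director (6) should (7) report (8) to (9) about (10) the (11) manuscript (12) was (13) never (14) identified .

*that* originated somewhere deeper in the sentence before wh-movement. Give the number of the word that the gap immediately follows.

8

'that' is the object of the preposition 'to'. Fronting leaves a gap immediately after 'to':
The juror that the director should report to ___ about the manuscript was never identified.
'to' is word 8.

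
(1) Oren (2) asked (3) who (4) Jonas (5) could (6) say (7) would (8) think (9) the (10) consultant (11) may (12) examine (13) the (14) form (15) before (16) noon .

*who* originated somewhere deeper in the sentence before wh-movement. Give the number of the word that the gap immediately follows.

6

Before movement: Jonas could say who would think the consultant may examine the form before noon.
'who' is the subject of the clause embedded under 'say'. Wh-movement fronts it, leaving a gap right after 'say':
Oren asked who Jonas could say ___ would think the consultant may examine the form before noon.
'say' is word 6.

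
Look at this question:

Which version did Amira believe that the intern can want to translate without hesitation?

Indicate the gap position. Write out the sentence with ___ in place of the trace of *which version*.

Which version did Amira believe that the intern can want to translate ___ without hesitation?

Underlying clause: Amira did believe that the intern can want to translate which version without hesitation.
'which version' is the direct object of 'translate'. The gap is right after 'translate'.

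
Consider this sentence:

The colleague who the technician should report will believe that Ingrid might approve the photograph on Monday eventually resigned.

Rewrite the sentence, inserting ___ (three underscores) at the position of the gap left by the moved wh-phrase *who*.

'who' functions as the subject of the clause embedded under 'report'. The gap is right after 'report'.

The colleague who the technician should report ___ will believe that Ingrid might approve the photograph on Monday eventually resigned.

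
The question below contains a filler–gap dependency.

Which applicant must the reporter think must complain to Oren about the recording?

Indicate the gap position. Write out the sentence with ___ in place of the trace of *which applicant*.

Underlying clause: The reporter must think which applicant must complain to Oren about the recording.
'which applicant' functions as the subject of the clause embedded under 'think'. The gap is right after 'think'.

Which applicant must the reporter think ___ must complain to Oren about the recording?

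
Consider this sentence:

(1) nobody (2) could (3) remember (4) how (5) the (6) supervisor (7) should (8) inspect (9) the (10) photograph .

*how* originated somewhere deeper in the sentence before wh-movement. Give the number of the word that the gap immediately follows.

Underlying clause: The supervisor should inspect the photograph how.
'how' is the manner adjunct. Fronting leaves a gap immediately after 'photograph':
Nobody could remember how the supervisor should inspect the photograph ___.
'photograph' is word 10.

10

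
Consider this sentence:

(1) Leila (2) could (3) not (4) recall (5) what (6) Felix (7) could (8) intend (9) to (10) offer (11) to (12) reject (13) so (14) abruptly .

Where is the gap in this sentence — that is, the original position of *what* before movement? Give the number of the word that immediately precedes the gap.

12

Underlying clause: Felix could intend to offer to reject what so abruptly.
The filler 'what' is interpreted as the direct object of 'reject'. Fronting leaves a gap immediately after 'reject':
Leila could not recall what Felix could intend to offer to reject ___ so abruptly.
'reject' is word 12.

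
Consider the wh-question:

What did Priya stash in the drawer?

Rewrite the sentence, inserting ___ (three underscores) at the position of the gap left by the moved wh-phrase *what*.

Before movement: Priya did stash what in the drawer.
The filler 'what' is interpreted as the direct object of 'stash'. The gap is right after 'stash'.

What did Priya stash ___ in the drawer?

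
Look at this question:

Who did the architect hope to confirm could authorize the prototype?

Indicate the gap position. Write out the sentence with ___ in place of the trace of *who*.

Pre-movement form: The architect did hope to confirm who could authorize the prototype.
'who' functions as the subject of the clause embedded under 'confirm'. The gap is right after 'confirm'.

Who did the architect hope to confirm ___ could authorize the prototype?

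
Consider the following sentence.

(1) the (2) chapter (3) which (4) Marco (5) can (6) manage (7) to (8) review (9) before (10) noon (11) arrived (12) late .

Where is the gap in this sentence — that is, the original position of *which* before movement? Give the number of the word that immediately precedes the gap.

'which' functions as the direct object of 'review'. It moves to the left edge, and the trace sits right after 'review':
The chapter which Marco can manage to review ___ before noon arrived late.
'review' is word 8.

8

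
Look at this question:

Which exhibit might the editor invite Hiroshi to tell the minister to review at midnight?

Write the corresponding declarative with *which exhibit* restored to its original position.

The editor might invite Hiroshi to tell the minister to review which exhibit at midnight.

'which exhibit' is the direct object of 'review'. It moves to the left edge, and the trace sits right after 'review':
Which exhibit might the editor invite Hiroshi to tell the minister to review ___ at midnight?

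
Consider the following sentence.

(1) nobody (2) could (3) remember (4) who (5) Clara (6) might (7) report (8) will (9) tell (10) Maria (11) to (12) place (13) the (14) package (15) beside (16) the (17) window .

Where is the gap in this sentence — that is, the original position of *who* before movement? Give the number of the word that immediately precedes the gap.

7

Before movement: Clara might report who will tell Maria to place the package beside the window.
'who' is the subject of the clause embedded under 'report'. Fronting leaves a gap immediately after 'report':
Nobody could remember who Clara might report ___ will tell Maria to place the package beside the window.
'report' is word 7.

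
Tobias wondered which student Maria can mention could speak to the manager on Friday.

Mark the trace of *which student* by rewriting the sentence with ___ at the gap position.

Tobias wondered which student Maria can mention ___ could speak to the manager on Friday.

In situ: Maria can mention which student could speak to the manager on Friday.
The filler 'which student' is interpreted as the subject of the clause embedded under 'mention'. The gap is right after 'mention'.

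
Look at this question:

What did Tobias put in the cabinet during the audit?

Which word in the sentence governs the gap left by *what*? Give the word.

Underlying clause: Tobias did put what in the cabinet during the audit.
'what' is the direct object of 'put'. Wh-movement fronts it, leaving a gap right after 'put':
What did Tobias put ___ in the cabinet during the audit?

put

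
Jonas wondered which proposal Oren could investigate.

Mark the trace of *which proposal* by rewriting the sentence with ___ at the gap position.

Before movement: Oren could investigate which proposal.
'which proposal' functions as the direct object of 'investigate'. The gap is right after 'investigate'.

Jonas wondered which proposal Oren could investigate ___.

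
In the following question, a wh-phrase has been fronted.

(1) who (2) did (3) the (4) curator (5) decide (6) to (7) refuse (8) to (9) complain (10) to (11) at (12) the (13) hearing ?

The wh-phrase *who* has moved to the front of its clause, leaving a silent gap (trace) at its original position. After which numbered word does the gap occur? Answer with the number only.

Underlying clause: The curator did decide to refuse to complain to who at the hearing.
'who' is the object of the preposition 'to'. It moves to the left edge, and the trace sits right after 'to':
Who did the curator decide to refuse to complain to ___ at the hearing?
'to' is word 10.

10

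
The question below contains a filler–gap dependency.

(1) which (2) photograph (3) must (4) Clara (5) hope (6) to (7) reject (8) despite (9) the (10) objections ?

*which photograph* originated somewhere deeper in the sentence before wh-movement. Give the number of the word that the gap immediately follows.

7

Underlying clause: Clara must hope to reject which photograph despite the objections.
The filler 'which photograph' is interpreted as the direct object of 'reject'. Wh-movement fronts it, leaving a gap right after 'reject':
Which photograph must Clara hope to reject ___ despite the objections?
'reject' is word 7.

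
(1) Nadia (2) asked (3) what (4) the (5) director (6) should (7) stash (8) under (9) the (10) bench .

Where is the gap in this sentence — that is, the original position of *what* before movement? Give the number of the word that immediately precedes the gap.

7

Before movement: The director should stash what under the bench.
'what' functions as the direct object of 'stash'. Wh-movement fronts it, leaving a gap right after 'stash':
Nadia asked what the director should stash ___ under the bench.
'stash' is word 7.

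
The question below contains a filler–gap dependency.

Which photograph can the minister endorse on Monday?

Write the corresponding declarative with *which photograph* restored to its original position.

The filler 'which photograph' is interpreted as the direct object of 'endorse'. It moves to the left edge, and the trace sits right after 'endorse':
Which photograph can the minister endorse ___ on Monday?

The minister can endorse which photograph on Monday.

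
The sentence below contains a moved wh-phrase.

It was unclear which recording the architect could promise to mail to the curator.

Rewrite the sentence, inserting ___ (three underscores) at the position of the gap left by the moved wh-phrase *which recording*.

It was unclear which recording the architect could promise to mail ___ to the curator.

In situ: The architect could promise to mail which recording to the curator.
The filler 'which recording' is interpreted as the direct object of 'mail'. The gap is right after 'mail'.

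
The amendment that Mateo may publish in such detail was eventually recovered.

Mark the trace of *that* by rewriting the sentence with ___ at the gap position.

'that' functions as the direct object of 'publish'. The gap is right after 'publish'.

The amendment that Mateo may publish ___ in such detail was eventually recovered.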